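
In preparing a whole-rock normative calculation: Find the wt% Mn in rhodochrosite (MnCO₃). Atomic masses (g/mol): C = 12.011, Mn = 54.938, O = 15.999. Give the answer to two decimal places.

47.79 wt%

Formula mass = 1*54.938 + 1*12.011 + 3*15.999 = 114.946 g/mol, of which 54.938 g is Mn.
So Mn makes up 54.938/114.946 = 0.4779 of the mass, i.e. 47.79%.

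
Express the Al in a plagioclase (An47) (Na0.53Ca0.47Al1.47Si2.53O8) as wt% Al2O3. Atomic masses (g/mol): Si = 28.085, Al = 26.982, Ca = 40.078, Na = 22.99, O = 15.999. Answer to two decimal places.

Molar mass of Na0.53Ca0.47Al1.47Si2.53O8 = 0.53×22.99 + 0.47×40.078 + 1.47×26.982 + 2.53×28.085 + 8×15.999 = 269.732 g/mol.
Each formula unit contains 1.47 Al, equivalent to 1.47/2 = 0.7350 mol Al2O3.
M(Al2O3) = 2×26.982 + 3×15.999 = 101.961 g/mol.
Mass of Al2O3 per formula unit = 0.7350 × 101.961 = 74.941 g.
Al2O3 wt% = 74.941 / 269.732 × 100 = 27.78%.

27.78 wt%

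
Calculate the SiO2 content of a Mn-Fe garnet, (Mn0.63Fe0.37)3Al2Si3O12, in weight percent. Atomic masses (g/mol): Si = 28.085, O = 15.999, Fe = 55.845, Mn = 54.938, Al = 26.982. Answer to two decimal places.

36.34 wt%

M((Mn0.63Fe0.37)3Al2Si3O12) = 496.028 g/mol; M(SiO2) = 60.083 g/mol.
Moles SiO2 per formula unit = 3 Si ÷ 1 = 3.0000.
SiO2 fraction = (3.0000 × 60.083) / 496.028 = 180.249/496.028 = 0.3634.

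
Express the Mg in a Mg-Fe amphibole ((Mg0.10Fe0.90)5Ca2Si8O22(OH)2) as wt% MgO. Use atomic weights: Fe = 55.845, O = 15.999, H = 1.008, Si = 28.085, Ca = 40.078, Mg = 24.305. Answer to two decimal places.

M((Mg0.10Fe0.90)5Ca2Si8O22(OH)2) = 954.283 g/mol; M(MgO) = 40.304 g/mol.
Moles MgO per formula unit = 0.50 Mg ÷ 1 = 0.5000.
MgO fraction = (0.5000 × 40.304) / 954.283 = 20.152/954.283 = 0.0211.

2.11 wt%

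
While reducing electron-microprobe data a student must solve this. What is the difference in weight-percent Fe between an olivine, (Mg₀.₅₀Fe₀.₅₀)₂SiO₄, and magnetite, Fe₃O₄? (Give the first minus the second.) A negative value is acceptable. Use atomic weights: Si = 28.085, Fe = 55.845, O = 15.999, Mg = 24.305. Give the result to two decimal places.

First mineral: 55.845 g Fe in 172.231 g formula = 32.42 wt% Fe.
Second mineral: 167.535 g Fe in 231.531 g formula = 72.36 wt% Fe.
32.42% − 72.36% gives a difference of -39.94 percentage points.

-39.94 percentage points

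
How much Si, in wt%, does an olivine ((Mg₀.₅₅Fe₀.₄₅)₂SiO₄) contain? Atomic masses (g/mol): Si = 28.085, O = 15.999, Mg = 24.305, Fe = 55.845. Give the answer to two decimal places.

16.61 wt%

Molar mass of (Mg₀.₅₅Fe₀.₄₅)₂SiO₄: 1.10×24.305 + 0.90×55.845 + 1×28.085 + 4×15.999 = 169.077 g/mol.
Mass of Si per formula unit: 1 × 28.085 = 28.085 g.
Weight fraction Si = 28.085 / 169.077 = 0.1661.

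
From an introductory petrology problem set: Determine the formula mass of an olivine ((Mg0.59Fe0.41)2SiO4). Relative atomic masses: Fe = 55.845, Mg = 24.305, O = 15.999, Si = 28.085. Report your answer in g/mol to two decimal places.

166.55 g/mol

Mg: 1.18 × 24.305 = 28.6799
Fe: 0.82 × 55.845 = 45.7929
Si: 1 × 28.085 = 28.0850
O: 4 × 15.999 = 63.9960
Summing the contributions gives the formula mass.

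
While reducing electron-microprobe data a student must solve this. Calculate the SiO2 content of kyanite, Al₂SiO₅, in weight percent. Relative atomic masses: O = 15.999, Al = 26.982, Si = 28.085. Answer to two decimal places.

37.08 wt%

Formula mass = 162.044 g/mol.
1 Si → 1.0000 mol SiO2 per formula unit; M(SiO2) = 60.083, so SiO2 mass = 60.083 g.
60.083/162.044 × 100 = 37.08 wt%.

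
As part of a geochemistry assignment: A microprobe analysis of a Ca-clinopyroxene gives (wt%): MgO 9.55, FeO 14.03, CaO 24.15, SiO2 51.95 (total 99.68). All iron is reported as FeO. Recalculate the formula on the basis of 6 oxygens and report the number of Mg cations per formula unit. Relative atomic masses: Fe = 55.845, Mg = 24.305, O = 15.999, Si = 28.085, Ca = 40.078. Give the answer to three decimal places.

9.55 wt% MgO ÷ 40.304 g/mol = 0.23695 mol, giving 0.23695 Mg and 0.23695 O.
14.03 wt% FeO ÷ 71.844 g/mol = 0.19528 mol, giving 0.19528 Fe and 0.19528 O.
24.15 wt% CaO ÷ 56.077 g/mol = 0.43066 mol, giving 0.43066 Ca and 0.43066 O.
51.95 wt% SiO2 ÷ 60.083 g/mol = 0.86464 mol, giving 0.86464 Si and 1.72928 O.
Oxygen sums to 2.59217; scaling by 6/2.59217 = 2.31466 puts the formula on 6 O.
Mg: 0.23695 × 2.31466 = 0.548 atoms per formula unit.

0.548 Mg apfu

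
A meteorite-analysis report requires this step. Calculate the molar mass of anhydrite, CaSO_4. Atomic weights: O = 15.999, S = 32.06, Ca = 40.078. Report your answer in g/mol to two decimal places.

M = 1×40.078 + 1×32.06 + 4×15.999

136.13 g/mol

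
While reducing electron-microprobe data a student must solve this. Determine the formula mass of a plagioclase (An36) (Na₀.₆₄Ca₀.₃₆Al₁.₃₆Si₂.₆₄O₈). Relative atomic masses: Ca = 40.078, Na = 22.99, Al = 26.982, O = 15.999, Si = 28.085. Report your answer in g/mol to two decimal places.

267.97 g/mol

The formula mass is the sum 0.64×22.99 + 0.36×40.078 + 1.36×26.982 + 2.64×28.085 + 8×15.999.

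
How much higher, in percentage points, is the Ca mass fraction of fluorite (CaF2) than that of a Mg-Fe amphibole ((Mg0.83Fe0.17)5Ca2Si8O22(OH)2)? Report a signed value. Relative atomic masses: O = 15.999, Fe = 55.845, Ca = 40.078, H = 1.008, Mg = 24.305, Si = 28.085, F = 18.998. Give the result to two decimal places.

Ca in CaF2: molar mass 78.074 g/mol; 1×40.078 = 40.078 g → 51.33 wt%.
Ca in (Mg0.83Fe0.17)5Ca2Si8O22(OH)2: molar mass 839.162 g/mol; 2×40.078 = 80.156 g → 9.55 wt%.
Difference = 51.33 − 9.55 = 41.78 percentage points.

41.78 percentage points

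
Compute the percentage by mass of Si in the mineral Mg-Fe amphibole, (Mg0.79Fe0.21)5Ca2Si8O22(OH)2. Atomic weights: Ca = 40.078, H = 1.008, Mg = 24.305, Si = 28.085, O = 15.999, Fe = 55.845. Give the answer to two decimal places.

26.57 weight percent

Molar mass of (Mg0.79Fe0.21)5Ca2Si8O22(OH)2: 3.95·24.305 + 1.05·55.845 + 2·40.078 + 8·28.085 + 24·15.999 + 2·1.008 = 845.470 g/mol.
Mass of Si per formula unit: 8 × 28.085 = 224.680 g.
Weight fraction Si = 224.680 / 845.470 = 0.2657.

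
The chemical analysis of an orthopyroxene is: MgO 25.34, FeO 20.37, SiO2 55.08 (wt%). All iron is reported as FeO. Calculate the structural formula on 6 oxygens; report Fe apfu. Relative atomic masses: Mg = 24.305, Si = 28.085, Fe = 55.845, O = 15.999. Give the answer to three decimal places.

0.620 Fe apfu

MgO (M=40.304): mol = 0.62872; Mg = 0.62872, O = 0.62872.
FeO (M=71.844): mol = 0.28353; Fe = 0.28353, O = 0.28353.
SiO2 (M=60.083): mol = 0.91673; Si = 0.91673, O = 1.83346.
ΣO = 2.74571; factor = 6/ΣO = 2.18523.
Fe apfu = 0.28353 × 2.18523 = 0.620.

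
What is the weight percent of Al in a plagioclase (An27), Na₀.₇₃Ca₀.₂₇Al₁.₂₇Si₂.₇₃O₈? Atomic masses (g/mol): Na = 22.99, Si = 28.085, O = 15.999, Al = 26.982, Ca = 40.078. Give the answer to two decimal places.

Molar mass of Na₀.₇₃Ca₀.₂₇Al₁.₂₇Si₂.₇₃O₈: 0.73·22.99 + 0.27·40.078 + 1.27·26.982 + 2.73·28.085 + 8·15.999 = 266.535 g/mol.
Mass of Al per formula unit: 1.27 × 26.982 = 34.267 g.
Weight fraction Al = 34.267 / 266.535 = 0.1286.

12.86 mass %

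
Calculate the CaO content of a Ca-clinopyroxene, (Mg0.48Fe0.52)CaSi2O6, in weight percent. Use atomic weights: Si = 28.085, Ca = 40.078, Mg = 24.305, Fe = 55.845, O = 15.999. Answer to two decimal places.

24.07 wt%

M((Mg0.48Fe0.52)CaSi2O6) = 232.948 g/mol; M(CaO) = 56.077 g/mol.
Moles CaO per formula unit = 1 Ca ÷ 1 = 1.0000.
CaO fraction = (1.0000 × 56.077) / 232.948 = 56.077/232.948 = 0.2407.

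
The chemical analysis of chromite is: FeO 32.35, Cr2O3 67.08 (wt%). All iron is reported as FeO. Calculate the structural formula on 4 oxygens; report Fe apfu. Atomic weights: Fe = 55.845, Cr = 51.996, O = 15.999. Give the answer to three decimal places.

FeO: 32.35/71.844 = 0.45028 mol → 0.45028 mol Fe, 0.45028 mol O.
Cr2O3: 67.08/151.989 = 0.44135 mol → 0.88270 mol Cr, 1.32405 mol O.
Total oxygen = 1.77433 mol. Normalization factor = 4/1.77433 = 2.25437.
Fe per 4 O = 0.45028 × 2.25437 = 1.015.

1.015 Fe apfu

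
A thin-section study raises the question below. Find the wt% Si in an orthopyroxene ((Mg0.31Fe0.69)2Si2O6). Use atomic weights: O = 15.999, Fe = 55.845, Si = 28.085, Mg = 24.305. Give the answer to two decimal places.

Molar mass of (Mg0.31Fe0.69)2Si2O6: 0.62*24.305 + 1.38*55.845 + 2*28.085 + 6*15.999 = 244.299 g/mol.
Mass of Si per formula unit: 2 × 28.085 = 56.170 g.
Weight fraction Si = 56.170 / 244.299 = 0.2299.

22.99 mass %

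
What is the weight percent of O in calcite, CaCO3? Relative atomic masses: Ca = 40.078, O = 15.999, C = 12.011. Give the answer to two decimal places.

47.96 wt%

Formula mass = 1·40.078 + 1·12.011 + 3·15.999 = 100.086 g/mol, of which 47.997 g is O.
So O makes up 47.997/100.086 = 0.4796 of the mass, i.e. 47.96%.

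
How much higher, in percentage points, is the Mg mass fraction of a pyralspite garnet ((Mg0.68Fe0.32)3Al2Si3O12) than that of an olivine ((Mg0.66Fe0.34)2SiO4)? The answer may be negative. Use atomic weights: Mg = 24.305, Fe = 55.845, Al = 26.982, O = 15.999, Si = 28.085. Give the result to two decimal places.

-8.35 percentage points

First mineral: 49.582 g Mg in 433.400 g formula = 11.44 wt% Mg.
Second mineral: 32.083 g Mg in 162.138 g formula = 19.79 wt% Mg.
11.44% − 19.79% gives a difference of -8.35 percentage points.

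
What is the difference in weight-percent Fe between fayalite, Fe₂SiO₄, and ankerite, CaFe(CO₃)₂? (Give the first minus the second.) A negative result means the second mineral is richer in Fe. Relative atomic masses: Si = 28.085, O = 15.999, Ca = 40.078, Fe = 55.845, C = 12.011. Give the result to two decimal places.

28.95 percentage points

First mineral: 111.690 g Fe in 203.771 g formula = 54.81 wt% Fe.
Second mineral: 55.845 g Fe in 215.939 g formula = 25.86 wt% Fe.
54.81% − 25.86% gives a difference of 28.95 percentage points.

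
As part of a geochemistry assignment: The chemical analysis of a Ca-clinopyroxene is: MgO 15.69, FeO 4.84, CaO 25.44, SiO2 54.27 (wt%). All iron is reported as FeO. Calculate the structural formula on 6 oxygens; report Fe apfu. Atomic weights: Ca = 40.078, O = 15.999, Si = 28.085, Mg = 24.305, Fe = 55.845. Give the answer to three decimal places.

MgO (M=40.304): mol = 0.38929; Mg = 0.38929, O = 0.38929.
FeO (M=71.844): mol = 0.06737; Fe = 0.06737, O = 0.06737.
CaO (M=56.077): mol = 0.45366; Ca = 0.45366, O = 0.45366.
SiO2 (M=60.083): mol = 0.90325; Si = 0.90325, O = 1.80650.
ΣO = 2.71682; factor = 6/ΣO = 2.20846.
Fe apfu = 0.06737 × 2.20846 = 0.149.

0.149 Fe apfu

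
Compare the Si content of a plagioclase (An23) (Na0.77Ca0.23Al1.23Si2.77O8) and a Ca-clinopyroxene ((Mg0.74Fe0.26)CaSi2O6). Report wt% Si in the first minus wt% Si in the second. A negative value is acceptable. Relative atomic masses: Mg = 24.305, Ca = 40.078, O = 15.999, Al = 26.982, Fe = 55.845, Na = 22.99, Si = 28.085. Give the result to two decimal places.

4.27 percentage points

First mineral: 77.795 g Si in 265.896 g formula = 29.26 wt% Si.
Second mineral: 56.170 g Si in 224.747 g formula = 24.99 wt% Si.
29.26% − 24.99% gives a difference of 4.27 percentage points.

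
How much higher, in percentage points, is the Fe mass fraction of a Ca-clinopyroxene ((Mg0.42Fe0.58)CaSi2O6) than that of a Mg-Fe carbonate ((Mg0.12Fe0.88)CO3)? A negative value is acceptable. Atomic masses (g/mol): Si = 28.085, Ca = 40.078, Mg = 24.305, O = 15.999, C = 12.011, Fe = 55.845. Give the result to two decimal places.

First mineral: 32.390 g Fe in 234.840 g formula = 13.79 wt% Fe.
Second mineral: 49.144 g Fe in 112.068 g formula = 43.85 wt% Fe.
13.79% − 43.85% gives a difference of -30.06 percentage points.

-30.06 percentage points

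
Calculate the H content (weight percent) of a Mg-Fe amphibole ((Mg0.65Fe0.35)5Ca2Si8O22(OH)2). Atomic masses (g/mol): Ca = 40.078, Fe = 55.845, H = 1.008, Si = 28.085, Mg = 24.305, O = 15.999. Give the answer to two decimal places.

Molar mass of (Mg0.65Fe0.35)5Ca2Si8O22(OH)2: 3.25*24.305 + 1.75*55.845 + 2*40.078 + 8*28.085 + 24*15.999 + 2*1.008 = 867.548 g/mol.
Mass of H per formula unit: 2 × 1.008 = 2.016 g.
Weight fraction H = 2.016 / 867.548 = 0.0023.

0.23 weight percent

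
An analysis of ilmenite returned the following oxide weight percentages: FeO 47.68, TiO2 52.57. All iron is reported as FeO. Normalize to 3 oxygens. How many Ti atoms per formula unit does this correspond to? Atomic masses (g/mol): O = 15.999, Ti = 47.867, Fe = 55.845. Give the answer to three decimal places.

47.68 wt% FeO ÷ 71.844 g/mol = 0.66366 mol, giving 0.66366 Fe and 0.66366 O.
52.57 wt% TiO2 ÷ 79.865 g/mol = 0.65824 mol, giving 0.65824 Ti and 1.31648 O.
Oxygen sums to 1.98014; scaling by 3/1.98014 = 1.51504 puts the formula on 3 O.
Ti: 0.65824 × 1.51504 = 0.997 atoms per formula unit.

0.997 Ti apfu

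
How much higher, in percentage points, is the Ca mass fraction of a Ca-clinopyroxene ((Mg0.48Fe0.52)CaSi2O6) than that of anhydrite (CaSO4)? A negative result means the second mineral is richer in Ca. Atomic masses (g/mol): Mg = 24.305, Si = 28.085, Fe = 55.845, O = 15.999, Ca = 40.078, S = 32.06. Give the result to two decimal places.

-12.24 percentage points

Ca in (Mg0.48Fe0.52)CaSi2O6: molar mass 232.948 g/mol; 1×40.078 = 40.078 g → 17.20 wt%.
Ca in CaSO4: molar mass 136.134 g/mol; 1×40.078 = 40.078 g → 29.44 wt%.
Difference = 17.20 − 29.44 = -12.24 percentage points.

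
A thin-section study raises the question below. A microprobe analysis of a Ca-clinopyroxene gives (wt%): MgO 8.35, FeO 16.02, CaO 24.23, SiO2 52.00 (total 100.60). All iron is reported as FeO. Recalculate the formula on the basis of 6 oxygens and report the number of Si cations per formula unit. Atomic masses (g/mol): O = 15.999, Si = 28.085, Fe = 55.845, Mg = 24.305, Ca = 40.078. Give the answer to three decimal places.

MgO: 8.35/40.304 = 0.20718 mol → 0.20718 mol Mg, 0.20718 mol O.
FeO: 16.02/71.844 = 0.22298 mol → 0.22298 mol Fe, 0.22298 mol O.
CaO: 24.23/56.077 = 0.43208 mol → 0.43208 mol Ca, 0.43208 mol O.
SiO2: 52.00/60.083 = 0.86547 mol → 0.86547 mol Si, 1.73094 mol O.
Total oxygen = 2.59318 mol. Normalization factor = 6/2.59318 = 2.31376.
Si per 6 O = 0.86547 × 2.31376 = 2.002.

2.002 Si apfu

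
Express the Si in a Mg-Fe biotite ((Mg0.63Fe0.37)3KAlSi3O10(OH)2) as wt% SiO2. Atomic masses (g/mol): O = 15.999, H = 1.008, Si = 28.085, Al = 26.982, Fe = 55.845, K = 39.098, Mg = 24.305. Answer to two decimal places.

39.85 wt%

M((Mg0.63Fe0.37)3KAlSi3O10(OH)2) = 452.263 g/mol; M(SiO2) = 60.083 g/mol.
Moles SiO2 per formula unit = 3 Si ÷ 1 = 3.0000.
SiO2 fraction = (3.0000 × 60.083) / 452.263 = 180.249/452.263 = 0.3985.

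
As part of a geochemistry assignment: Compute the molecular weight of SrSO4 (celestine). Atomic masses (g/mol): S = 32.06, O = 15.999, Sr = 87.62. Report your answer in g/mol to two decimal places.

Sr: 1 × 87.62 = 87.6200
S: 1 × 32.06 = 32.0600
O: 4 × 15.999 = 63.9960
Summing the contributions gives the formula mass.

183.68 g/mol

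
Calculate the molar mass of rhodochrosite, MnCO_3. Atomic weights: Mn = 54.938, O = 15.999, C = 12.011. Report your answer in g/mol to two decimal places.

114.95 g/mol

The formula mass is the sum 1*54.938 + 1*12.011 + 3*15.999.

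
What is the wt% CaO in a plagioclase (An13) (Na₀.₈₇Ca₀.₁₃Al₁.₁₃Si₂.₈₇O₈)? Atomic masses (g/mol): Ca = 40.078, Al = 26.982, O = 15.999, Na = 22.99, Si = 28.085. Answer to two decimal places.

Formula mass = 264.297 g/mol.
0.13 Ca → 0.1300 mol CaO per formula unit; M(CaO) = 56.077, so CaO mass = 7.290 g.
7.290/264.297 × 100 = 2.76 wt%.

2.76 wt%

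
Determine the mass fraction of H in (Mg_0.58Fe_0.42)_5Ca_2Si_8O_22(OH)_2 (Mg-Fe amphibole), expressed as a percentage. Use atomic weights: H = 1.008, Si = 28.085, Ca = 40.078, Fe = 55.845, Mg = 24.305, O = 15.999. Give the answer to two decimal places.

M((Mg_0.58Fe_0.42)_5Ca_2Si_8O_22(OH)_2) = 878.587 g/mol.
H contributes 2 × 1.008 = 2.016 g per mole.
2.016/878.587 = 0.0023 → 0.23%.

0.23 weight percent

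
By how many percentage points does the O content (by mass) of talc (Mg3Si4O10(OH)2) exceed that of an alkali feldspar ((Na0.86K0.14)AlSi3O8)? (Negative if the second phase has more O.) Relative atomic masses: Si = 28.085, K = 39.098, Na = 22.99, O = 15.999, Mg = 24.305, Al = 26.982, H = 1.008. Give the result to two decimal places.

2.23 percentage points

M(Mg3Si4O10(OH)2) = 379.259 g/mol, so wt% O = 191.988/379.259 × 100 = 50.62%.
M((Na0.86K0.14)AlSi3O8) = 264.474 g/mol, so wt% O = 127.992/264.474 × 100 = 48.39%.
50.62 − 48.39 = 2.23 pp.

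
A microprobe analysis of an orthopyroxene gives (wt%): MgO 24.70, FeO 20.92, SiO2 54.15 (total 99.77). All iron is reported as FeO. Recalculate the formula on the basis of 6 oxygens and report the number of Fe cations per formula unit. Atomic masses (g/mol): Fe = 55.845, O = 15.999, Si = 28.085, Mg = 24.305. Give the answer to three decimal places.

0.646 Fe apfu

24.70 wt% MgO ÷ 40.304 g/mol = 0.61284 mol, giving 0.61284 Mg and 0.61284 O.
20.92 wt% FeO ÷ 71.844 g/mol = 0.29119 mol, giving 0.29119 Fe and 0.29119 O.
54.15 wt% SiO2 ÷ 60.083 g/mol = 0.90125 mol, giving 0.90125 Si and 1.80250 O.
Oxygen sums to 2.70653; scaling by 6/2.70653 = 2.21686 puts the formula on 6 O.
Fe: 0.29119 × 2.21686 = 0.646 atoms per formula unit.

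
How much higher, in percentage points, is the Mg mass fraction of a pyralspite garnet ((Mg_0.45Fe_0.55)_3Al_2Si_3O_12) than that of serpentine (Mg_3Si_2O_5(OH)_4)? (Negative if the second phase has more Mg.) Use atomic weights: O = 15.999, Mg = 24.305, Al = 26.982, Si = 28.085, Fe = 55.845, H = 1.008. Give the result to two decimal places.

-19.10 percentage points

First mineral: 32.812 g Mg in 455.163 g formula = 7.21 wt% Mg.
Second mineral: 72.915 g Mg in 277.108 g formula = 26.31 wt% Mg.
7.21% − 26.31% gives a difference of -19.10 percentage points.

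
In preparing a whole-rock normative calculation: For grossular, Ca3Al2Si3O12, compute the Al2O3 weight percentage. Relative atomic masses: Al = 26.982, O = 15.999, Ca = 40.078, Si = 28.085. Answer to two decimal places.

M(Ca3Al2Si3O12) = 450.441 g/mol; M(Al2O3) = 101.961 g/mol.
Moles Al2O3 per formula unit = 2 Al ÷ 2 = 1.0000.
Al2O3 fraction = (1.0000 × 101.961) / 450.441 = 101.961/450.441 = 0.2264.

22.64 wt%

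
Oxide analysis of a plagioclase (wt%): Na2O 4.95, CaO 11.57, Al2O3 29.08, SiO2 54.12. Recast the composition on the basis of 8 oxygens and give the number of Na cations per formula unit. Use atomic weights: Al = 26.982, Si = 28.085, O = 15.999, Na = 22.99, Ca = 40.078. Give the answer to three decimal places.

Na2O (M=61.979): mol = 0.07987; Na = 0.15974, O = 0.07987.
CaO (M=56.077): mol = 0.20632; Ca = 0.20632, O = 0.20632.
Al2O3 (M=101.961): mol = 0.28521; Al = 0.57042, O = 0.85563.
SiO2 (M=60.083): mol = 0.90075; Si = 0.90075, O = 1.80150.
ΣO = 2.94332; factor = 8/ΣO = 2.71802.
Na apfu = 0.15974 × 2.71802 = 0.434.

0.434 Na apfu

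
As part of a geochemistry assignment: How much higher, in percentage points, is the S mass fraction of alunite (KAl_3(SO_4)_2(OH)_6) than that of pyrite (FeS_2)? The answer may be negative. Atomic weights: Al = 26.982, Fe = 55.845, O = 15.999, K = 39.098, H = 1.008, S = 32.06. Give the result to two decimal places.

-37.97 percentage points

First mineral: 64.120 g S in 414.198 g formula = 15.48 wt% S.
Second mineral: 64.120 g S in 119.965 g formula = 53.45 wt% S.
15.48% − 53.45% gives a difference of -37.97 percentage points.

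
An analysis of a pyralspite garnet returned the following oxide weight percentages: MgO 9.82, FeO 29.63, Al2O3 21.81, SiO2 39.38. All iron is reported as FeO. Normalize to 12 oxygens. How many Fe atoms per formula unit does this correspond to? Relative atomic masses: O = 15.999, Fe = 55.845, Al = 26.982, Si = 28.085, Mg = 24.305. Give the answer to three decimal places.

MgO: 9.82/40.304 = 0.24365 mol → 0.24365 mol Mg, 0.24365 mol O.
FeO: 29.63/71.844 = 0.41242 mol → 0.41242 mol Fe, 0.41242 mol O.
Al2O3: 21.81/101.961 = 0.21391 mol → 0.42782 mol Al, 0.64173 mol O.
SiO2: 39.38/60.083 = 0.65543 mol → 0.65543 mol Si, 1.31086 mol O.
Total oxygen = 2.60866 mol. Normalization factor = 12/2.60866 = 4.60006.
Fe per 12 O = 0.41242 × 4.60006 = 1.897.

1.897 Fe apfu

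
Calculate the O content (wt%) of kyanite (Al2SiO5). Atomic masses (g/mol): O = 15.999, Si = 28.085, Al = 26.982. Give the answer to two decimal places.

49.37 wt%

M(Al2SiO5) = 162.044 g/mol.
O contributes 5 × 15.999 = 79.995 g per mole.
79.995/162.044 = 0.4937 → 49.37%.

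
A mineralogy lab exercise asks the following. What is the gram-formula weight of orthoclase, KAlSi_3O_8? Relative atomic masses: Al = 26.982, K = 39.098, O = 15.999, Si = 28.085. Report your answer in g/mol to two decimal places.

278.33 g/mol

The formula mass is the sum 1·39.098 + 1·26.982 + 3·28.085 + 8·15.999.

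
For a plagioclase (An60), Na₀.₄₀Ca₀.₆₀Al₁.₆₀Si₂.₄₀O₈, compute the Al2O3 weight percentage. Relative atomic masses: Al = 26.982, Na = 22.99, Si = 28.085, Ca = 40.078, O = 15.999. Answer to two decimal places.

Formula mass = 271.810 g/mol.
1.60 Al → 0.8000 mol Al2O3 per formula unit; M(Al2O3) = 101.961, so Al2O3 mass = 81.569 g.
81.569/271.810 × 100 = 30.01 wt%.

30.01 wt%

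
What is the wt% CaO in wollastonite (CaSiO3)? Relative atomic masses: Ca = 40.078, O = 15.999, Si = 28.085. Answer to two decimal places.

M(CaSiO3) = 116.160 g/mol; M(CaO) = 56.077 g/mol.
Moles CaO per formula unit = 1 Ca ÷ 1 = 1.0000.
CaO fraction = (1.0000 × 56.077) / 116.160 = 56.077/116.160 = 0.4828.

48.28 wt%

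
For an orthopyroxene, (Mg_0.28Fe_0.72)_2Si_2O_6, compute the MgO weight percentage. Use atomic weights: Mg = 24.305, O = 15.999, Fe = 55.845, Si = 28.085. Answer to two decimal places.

9.17 wt%

Molar mass of (Mg_0.28Fe_0.72)_2Si_2O_6 = 0.56×24.305 + 1.44×55.845 + 2×28.085 + 6×15.999 = 246.192 g/mol.
Each formula unit contains 0.56 Mg, equivalent to 0.56/1 = 0.5600 mol MgO.
M(MgO) = 1×24.305 + 1×15.999 = 40.304 g/mol.
Mass of MgO per formula unit = 0.5600 × 40.304 = 22.570 g.
MgO wt% = 22.570 / 246.192 × 100 = 9.17%.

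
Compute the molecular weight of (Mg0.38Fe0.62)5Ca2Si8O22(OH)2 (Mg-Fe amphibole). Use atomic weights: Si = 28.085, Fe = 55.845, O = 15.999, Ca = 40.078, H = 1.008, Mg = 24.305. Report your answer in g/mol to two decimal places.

910.13 g/mol

M = 1.90(24.305) + 3.10(55.845) + 2(40.078) + 8(28.085) + 24(15.999) + 2(1.008)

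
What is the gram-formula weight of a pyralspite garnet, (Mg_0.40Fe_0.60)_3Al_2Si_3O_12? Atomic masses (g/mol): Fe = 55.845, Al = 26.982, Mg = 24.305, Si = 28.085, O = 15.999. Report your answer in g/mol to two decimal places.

459.89 g/mol

M = 1.20×24.305 + 1.80×55.845 + 2×26.982 + 3×28.085 + 12×15.999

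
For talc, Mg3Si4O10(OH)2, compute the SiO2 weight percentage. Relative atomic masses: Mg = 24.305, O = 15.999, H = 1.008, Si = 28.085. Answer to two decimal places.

63.37 wt%

M(Mg3Si4O10(OH)2) = 379.259 g/mol; M(SiO2) = 60.083 g/mol.
Moles SiO2 per formula unit = 4 Si ÷ 1 = 4.0000.
SiO2 fraction = (4.0000 × 60.083) / 379.259 = 240.332/379.259 = 0.6337.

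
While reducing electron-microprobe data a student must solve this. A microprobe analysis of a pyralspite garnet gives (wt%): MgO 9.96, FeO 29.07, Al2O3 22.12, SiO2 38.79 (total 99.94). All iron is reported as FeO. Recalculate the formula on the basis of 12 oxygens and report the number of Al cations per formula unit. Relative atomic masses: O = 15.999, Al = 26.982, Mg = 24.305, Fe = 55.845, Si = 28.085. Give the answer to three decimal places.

2.007 Al apfu

MgO: 9.96/40.304 = 0.24712 mol → 0.24712 mol Mg, 0.24712 mol O.
FeO: 29.07/71.844 = 0.40463 mol → 0.40463 mol Fe, 0.40463 mol O.
Al2O3: 22.12/101.961 = 0.21695 mol → 0.43390 mol Al, 0.65085 mol O.
SiO2: 38.79/60.083 = 0.64561 mol → 0.64561 mol Si, 1.29122 mol O.
Total oxygen = 2.59382 mol. Normalization factor = 12/2.59382 = 4.62638.
Al per 12 O = 0.43390 × 4.62638 = 2.007.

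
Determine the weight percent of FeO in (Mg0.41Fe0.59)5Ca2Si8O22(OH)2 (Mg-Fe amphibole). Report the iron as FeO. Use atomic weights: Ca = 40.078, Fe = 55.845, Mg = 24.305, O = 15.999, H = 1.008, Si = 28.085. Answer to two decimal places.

M((Mg0.41Fe0.59)5Ca2Si8O22(OH)2) = 905.396 g/mol; M(FeO) = 71.844 g/mol.
Moles FeO per formula unit = 2.95 Fe ÷ 1 = 2.9500.
FeO fraction = (2.9500 × 71.844) / 905.396 = 211.940/905.396 = 0.2341.

23.41 wt%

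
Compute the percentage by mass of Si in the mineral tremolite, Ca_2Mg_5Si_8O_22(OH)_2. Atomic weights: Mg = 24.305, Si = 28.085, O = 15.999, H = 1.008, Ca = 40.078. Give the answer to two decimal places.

27.66 wt%

Formula mass = 2×40.078 + 5×24.305 + 8×28.085 + 24×15.999 + 2×1.008 = 812.353 g/mol, of which 224.680 g is Si.
So Si makes up 224.680/812.353 = 0.2766 of the mass, i.e. 27.66%.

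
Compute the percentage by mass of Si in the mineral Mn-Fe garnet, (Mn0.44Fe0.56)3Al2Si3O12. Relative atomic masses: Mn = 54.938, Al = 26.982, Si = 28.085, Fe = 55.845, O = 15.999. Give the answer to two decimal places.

Molar mass of (Mn0.44Fe0.56)3Al2Si3O12: 1.32×54.938 + 1.68×55.845 + 2×26.982 + 3×28.085 + 12×15.999 = 496.545 g/mol.
Mass of Si per formula unit: 3 × 28.085 = 84.255 g.
Weight fraction Si = 84.255 / 496.545 = 0.1697.

16.97 wt%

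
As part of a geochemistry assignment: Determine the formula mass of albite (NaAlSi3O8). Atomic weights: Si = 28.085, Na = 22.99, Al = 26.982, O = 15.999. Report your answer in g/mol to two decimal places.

M = 1*22.99 + 1*26.982 + 3*28.085 + 8*15.999

262.22 g/mol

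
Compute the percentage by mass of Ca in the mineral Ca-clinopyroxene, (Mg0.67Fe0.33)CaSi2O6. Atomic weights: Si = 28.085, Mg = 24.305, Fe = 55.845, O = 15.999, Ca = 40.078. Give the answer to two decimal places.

17.66 wt%

Molar mass of (Mg0.67Fe0.33)CaSi2O6: 0.67*24.305 + 0.33*55.845 + 1*40.078 + 2*28.085 + 6*15.999 = 226.955 g/mol.
Mass of Ca per formula unit: 1 × 40.078 = 40.078 g.
Weight fraction Ca = 40.078 / 226.955 = 0.1766.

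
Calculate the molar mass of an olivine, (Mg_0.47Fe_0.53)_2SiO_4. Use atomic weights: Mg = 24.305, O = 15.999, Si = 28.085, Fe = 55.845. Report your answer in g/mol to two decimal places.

174.12 g/mol

The formula mass is the sum 0.94·24.305 + 1.06·55.845 + 1·28.085 + 4·15.999.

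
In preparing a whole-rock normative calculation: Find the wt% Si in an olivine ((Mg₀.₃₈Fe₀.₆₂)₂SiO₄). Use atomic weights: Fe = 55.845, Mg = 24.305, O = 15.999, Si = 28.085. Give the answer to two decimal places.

15.62 wt%

Molar mass of (Mg₀.₃₈Fe₀.₆₂)₂SiO₄: 0.76*24.305 + 1.24*55.845 + 1*28.085 + 4*15.999 = 179.801 g/mol.
Mass of Si per formula unit: 1 × 28.085 = 28.085 g.
Weight fraction Si = 28.085 / 179.801 = 0.1562.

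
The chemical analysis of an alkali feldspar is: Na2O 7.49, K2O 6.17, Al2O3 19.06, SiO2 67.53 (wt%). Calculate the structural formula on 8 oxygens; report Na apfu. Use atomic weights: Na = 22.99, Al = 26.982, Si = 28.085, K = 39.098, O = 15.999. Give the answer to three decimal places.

0.646 Na apfu

Na2O: 7.49/61.979 = 0.12085 mol → 0.24170 mol Na, 0.12085 mol O.
K2O: 6.17/94.195 = 0.06550 mol → 0.13100 mol K, 0.06550 mol O.
Al2O3: 19.06/101.961 = 0.18693 mol → 0.37386 mol Al, 0.56079 mol O.
SiO2: 67.53/60.083 = 1.12395 mol → 1.12395 mol Si, 2.24790 mol O.
Total oxygen = 2.99504 mol. Normalization factor = 8/2.99504 = 2.67108.
Na per 8 O = 0.24170 × 2.67108 = 0.646.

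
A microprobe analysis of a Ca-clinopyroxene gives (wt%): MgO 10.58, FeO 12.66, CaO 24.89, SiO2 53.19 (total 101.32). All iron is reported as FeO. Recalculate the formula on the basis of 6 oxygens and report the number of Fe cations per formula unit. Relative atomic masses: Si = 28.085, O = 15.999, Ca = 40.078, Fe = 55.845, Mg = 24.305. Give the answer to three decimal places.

MgO: 10.58/40.304 = 0.26250 mol → 0.26250 mol Mg, 0.26250 mol O.
FeO: 12.66/71.844 = 0.17622 mol → 0.17622 mol Fe, 0.17622 mol O.
CaO: 24.89/56.077 = 0.44385 mol → 0.44385 mol Ca, 0.44385 mol O.
SiO2: 53.19/60.083 = 0.88528 mol → 0.88528 mol Si, 1.77056 mol O.
Total oxygen = 2.65313 mol. Normalization factor = 6/2.65313 = 2.26148.
Fe per 6 O = 0.17622 × 2.26148 = 0.399.

0.399 Fe apfu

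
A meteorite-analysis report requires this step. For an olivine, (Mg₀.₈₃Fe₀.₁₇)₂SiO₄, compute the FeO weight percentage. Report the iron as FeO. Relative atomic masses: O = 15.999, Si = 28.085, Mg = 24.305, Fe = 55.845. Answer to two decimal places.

16.13 wt%

Formula mass = 151.415 g/mol.
0.34 Fe → 0.3400 mol FeO per formula unit; M(FeO) = 71.844, so FeO mass = 24.427 g.
24.427/151.415 × 100 = 16.13 wt%.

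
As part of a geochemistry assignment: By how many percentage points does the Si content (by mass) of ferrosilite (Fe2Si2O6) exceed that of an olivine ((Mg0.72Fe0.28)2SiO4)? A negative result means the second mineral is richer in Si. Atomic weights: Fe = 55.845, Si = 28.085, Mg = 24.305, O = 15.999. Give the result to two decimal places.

3.55 percentage points

Si in Fe2Si2O6: molar mass 263.854 g/mol; 2×28.085 = 56.170 g → 21.29 wt%.
Si in (Mg0.72Fe0.28)2SiO4: molar mass 158.353 g/mol; 1×28.085 = 28.085 g → 17.74 wt%.
Difference = 21.29 − 17.74 = 3.55 percentage points.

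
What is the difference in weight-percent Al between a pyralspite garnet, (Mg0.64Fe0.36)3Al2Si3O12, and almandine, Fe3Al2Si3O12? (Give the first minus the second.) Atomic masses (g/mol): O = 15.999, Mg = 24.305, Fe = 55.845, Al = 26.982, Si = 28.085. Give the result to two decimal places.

Al in (Mg0.64Fe0.36)3Al2Si3O12: molar mass 437.185 g/mol; 2×26.982 = 53.964 g → 12.34 wt%.
Al in Fe3Al2Si3O12: molar mass 497.742 g/mol; 2×26.982 = 53.964 g → 10.84 wt%.
Difference = 12.34 − 10.84 = 1.50 percentage points.

1.50 percentage points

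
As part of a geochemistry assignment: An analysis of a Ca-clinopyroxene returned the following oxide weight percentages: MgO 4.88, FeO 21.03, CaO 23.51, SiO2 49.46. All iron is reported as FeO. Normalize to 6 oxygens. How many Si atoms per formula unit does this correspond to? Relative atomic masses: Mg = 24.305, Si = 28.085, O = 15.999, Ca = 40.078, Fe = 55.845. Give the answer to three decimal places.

1.992 Si apfu

4.88 wt% MgO ÷ 40.304 g/mol = 0.12108 mol, giving 0.12108 Mg and 0.12108 O.
21.03 wt% FeO ÷ 71.844 g/mol = 0.29272 mol, giving 0.29272 Fe and 0.29272 O.
23.51 wt% CaO ÷ 56.077 g/mol = 0.41924 mol, giving 0.41924 Ca and 0.41924 O.
49.46 wt% SiO2 ÷ 60.083 g/mol = 0.82319 mol, giving 0.82319 Si and 1.64638 O.
Oxygen sums to 2.47942; scaling by 6/2.47942 = 2.41992 puts the formula on 6 O.
Si: 0.82319 × 2.41992 = 1.992 atoms per formula unit.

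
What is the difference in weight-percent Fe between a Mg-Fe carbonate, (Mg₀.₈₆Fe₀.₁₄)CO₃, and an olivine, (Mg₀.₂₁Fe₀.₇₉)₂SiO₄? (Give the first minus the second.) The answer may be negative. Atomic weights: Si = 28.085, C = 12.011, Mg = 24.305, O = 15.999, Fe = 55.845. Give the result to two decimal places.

-37.50 percentage points

Fe in (Mg₀.₈₆Fe₀.₁₄)CO₃: molar mass 88.729 g/mol; 0.14×55.845 = 7.818 g → 8.81 wt%.
Fe in (Mg₀.₂₁Fe₀.₇₉)₂SiO₄: molar mass 190.524 g/mol; 1.58×55.845 = 88.235 g → 46.31 wt%.
Difference = 8.81 − 46.31 = -37.50 percentage points.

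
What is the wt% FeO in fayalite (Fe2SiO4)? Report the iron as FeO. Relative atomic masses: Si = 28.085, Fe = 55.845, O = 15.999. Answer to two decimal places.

Formula mass = 203.771 g/mol.
2 Fe → 2.0000 mol FeO per formula unit; M(FeO) = 71.844, so FeO mass = 143.688 g.
143.688/203.771 × 100 = 70.51 wt%.

70.51 wt%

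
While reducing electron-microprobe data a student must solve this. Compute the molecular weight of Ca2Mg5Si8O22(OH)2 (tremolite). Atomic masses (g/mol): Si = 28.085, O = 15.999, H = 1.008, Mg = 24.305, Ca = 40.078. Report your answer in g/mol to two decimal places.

Ca: 2 × 40.078 = 80.1560
Mg: 5 × 24.305 = 121.5250
Si: 8 × 28.085 = 224.6800
O: 24 × 15.999 = 383.9760
H: 2 × 1.008 = 2.0160
Summing the contributions gives the formula mass.

812.35 g/mol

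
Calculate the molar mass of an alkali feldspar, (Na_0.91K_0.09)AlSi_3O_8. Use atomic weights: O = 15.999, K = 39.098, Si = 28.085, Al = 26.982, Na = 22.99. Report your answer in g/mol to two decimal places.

263.67 g/mol

The formula mass is the sum 0.91·22.99 + 0.09·39.098 + 1·26.982 + 3·28.085 + 8·15.999.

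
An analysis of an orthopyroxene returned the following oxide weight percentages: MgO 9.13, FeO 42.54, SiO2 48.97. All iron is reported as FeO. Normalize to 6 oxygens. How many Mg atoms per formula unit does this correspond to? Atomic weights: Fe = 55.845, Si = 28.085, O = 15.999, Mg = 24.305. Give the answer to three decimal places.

0.555 Mg apfu

MgO: 9.13/40.304 = 0.22653 mol → 0.22653 mol Mg, 0.22653 mol O.
FeO: 42.54/71.844 = 0.59212 mol → 0.59212 mol Fe, 0.59212 mol O.
SiO2: 48.97/60.083 = 0.81504 mol → 0.81504 mol Si, 1.63008 mol O.
Total oxygen = 2.44873 mol. Normalization factor = 6/2.44873 = 2.45025.
Mg per 6 O = 0.22653 × 2.45025 = 0.555.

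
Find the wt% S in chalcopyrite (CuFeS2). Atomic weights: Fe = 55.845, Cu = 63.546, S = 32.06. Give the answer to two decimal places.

34.94 mass %

M(CuFeS2) = 183.511 g/mol.
S contributes 2 × 32.06 = 64.120 g per mole.
64.120/183.511 = 0.3494 → 34.94%.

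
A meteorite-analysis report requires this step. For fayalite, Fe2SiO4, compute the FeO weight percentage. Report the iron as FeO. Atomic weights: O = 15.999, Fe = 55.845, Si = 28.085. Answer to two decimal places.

70.51 wt%

M(Fe2SiO4) = 203.771 g/mol; M(FeO) = 71.844 g/mol.
Moles FeO per formula unit = 2 Fe ÷ 1 = 2.0000.
FeO fraction = (2.0000 × 71.844) / 203.771 = 143.688/203.771 = 0.7051.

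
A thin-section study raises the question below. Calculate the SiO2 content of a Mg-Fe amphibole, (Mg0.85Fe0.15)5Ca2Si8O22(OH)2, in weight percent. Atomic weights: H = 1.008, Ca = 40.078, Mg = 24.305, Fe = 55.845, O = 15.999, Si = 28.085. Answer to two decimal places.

M((Mg0.85Fe0.15)5Ca2Si8O22(OH)2) = 836.008 g/mol; M(SiO2) = 60.083 g/mol.
Moles SiO2 per formula unit = 8 Si ÷ 1 = 8.0000.
SiO2 fraction = (8.0000 × 60.083) / 836.008 = 480.664/836.008 = 0.5750.

57.50 wt%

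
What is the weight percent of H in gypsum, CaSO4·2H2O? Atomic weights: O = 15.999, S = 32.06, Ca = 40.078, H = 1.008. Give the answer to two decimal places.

M(CaSO4·2H2O) = 172.164 g/mol.
H contributes 4 × 1.008 = 4.032 g per mole.
4.032/172.164 = 0.0234 → 2.34%.

2.34 weight percent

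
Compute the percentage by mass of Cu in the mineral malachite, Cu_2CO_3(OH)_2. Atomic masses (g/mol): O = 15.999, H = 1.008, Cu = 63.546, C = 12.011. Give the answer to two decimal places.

57.48 weight percent

Molar mass of Cu_2CO_3(OH)_2: 2×63.546 + 1×12.011 + 5×15.999 + 2×1.008 = 221.114 g/mol.
Mass of Cu per formula unit: 2 × 63.546 = 127.092 g.
Weight fraction Cu = 127.092 / 221.114 = 0.5748.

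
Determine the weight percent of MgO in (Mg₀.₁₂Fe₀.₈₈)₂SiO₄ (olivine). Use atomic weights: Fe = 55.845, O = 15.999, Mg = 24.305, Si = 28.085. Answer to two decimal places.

Formula mass = 196.201 g/mol.
0.24 Mg → 0.2400 mol MgO per formula unit; M(MgO) = 40.304, so MgO mass = 9.673 g.
9.673/196.201 × 100 = 4.93 wt%.

4.93 wt%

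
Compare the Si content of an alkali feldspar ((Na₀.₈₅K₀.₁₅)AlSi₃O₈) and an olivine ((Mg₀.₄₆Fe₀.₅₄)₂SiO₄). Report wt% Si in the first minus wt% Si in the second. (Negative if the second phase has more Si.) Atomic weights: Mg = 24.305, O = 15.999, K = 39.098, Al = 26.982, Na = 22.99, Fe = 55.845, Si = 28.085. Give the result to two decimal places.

15.77 percentage points

M((Na₀.₈₅K₀.₁₅)AlSi₃O₈) = 264.635 g/mol, so wt% Si = 84.255/264.635 × 100 = 31.84%.
M((Mg₀.₄₆Fe₀.₅₄)₂SiO₄) = 174.754 g/mol, so wt% Si = 28.085/174.754 × 100 = 16.07%.
31.84 − 16.07 = 15.77 pp.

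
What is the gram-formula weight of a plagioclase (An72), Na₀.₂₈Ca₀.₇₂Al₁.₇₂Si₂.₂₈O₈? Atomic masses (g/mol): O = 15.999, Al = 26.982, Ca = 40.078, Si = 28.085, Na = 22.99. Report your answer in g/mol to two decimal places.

The formula mass is the sum 0.28×22.99 + 0.72×40.078 + 1.72×26.982 + 2.28×28.085 + 8×15.999.

273.73 g/mol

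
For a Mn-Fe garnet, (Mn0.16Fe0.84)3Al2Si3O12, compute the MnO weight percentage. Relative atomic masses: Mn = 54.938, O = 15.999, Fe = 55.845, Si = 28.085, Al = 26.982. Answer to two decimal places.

6.85 wt%

Formula mass = 497.307 g/mol.
0.48 Mn → 0.4800 mol MnO per formula unit; M(MnO) = 70.937, so MnO mass = 34.050 g.
34.050/497.307 × 100 = 6.85 wt%.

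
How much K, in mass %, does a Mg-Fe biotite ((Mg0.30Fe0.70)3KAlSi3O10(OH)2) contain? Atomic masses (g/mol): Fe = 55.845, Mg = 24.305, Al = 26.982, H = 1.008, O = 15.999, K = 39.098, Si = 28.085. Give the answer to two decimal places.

Molar mass of (Mg0.30Fe0.70)3KAlSi3O10(OH)2: 0.90×24.305 + 2.10×55.845 + 1×39.098 + 1×26.982 + 3×28.085 + 12×15.999 + 2×1.008 = 483.488 g/mol.
Mass of K per formula unit: 1 × 39.098 = 39.098 g.
Weight fraction K = 39.098 / 483.488 = 0.0809.

8.09 mass %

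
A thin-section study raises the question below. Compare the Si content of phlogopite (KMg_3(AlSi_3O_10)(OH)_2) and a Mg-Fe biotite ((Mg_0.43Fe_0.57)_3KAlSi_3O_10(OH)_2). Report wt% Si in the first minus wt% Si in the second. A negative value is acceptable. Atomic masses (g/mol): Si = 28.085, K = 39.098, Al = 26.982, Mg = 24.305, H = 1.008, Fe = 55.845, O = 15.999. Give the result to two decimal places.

2.31 percentage points

M(KMg_3(AlSi_3O_10)(OH)_2) = 417.254 g/mol, so wt% Si = 84.255/417.254 × 100 = 20.19%.
M((Mg_0.43Fe_0.57)_3KAlSi_3O_10(OH)_2) = 471.187 g/mol, so wt% Si = 84.255/471.187 × 100 = 17.88%.
20.19 − 17.88 = 2.31 pp.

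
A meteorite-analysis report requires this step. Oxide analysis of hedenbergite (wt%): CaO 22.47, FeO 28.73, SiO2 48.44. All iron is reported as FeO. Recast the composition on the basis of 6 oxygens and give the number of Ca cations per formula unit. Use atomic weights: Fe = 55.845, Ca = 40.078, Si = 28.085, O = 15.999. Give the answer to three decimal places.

0.996 Ca apfu

CaO (M=56.077): mol = 0.40070; Ca = 0.40070, O = 0.40070.
FeO (M=71.844): mol = 0.39989; Fe = 0.39989, O = 0.39989.
SiO2 (M=60.083): mol = 0.80622; Si = 0.80622, O = 1.61244.
ΣO = 2.41303; factor = 6/ΣO = 2.48650.
Ca apfu = 0.40070 × 2.48650 = 0.996.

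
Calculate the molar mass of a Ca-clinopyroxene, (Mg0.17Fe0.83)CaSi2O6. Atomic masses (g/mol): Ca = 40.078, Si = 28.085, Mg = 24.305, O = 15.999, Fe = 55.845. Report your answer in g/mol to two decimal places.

242.73 g/mol

M = 0.17×24.305 + 0.83×55.845 + 1×40.078 + 2×28.085 + 6×15.999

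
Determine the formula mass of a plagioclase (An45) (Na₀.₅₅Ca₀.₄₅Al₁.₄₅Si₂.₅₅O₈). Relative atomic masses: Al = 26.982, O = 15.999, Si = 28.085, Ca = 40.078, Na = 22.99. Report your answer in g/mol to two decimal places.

269.41 g/mol

The formula mass is the sum 0.55*22.99 + 0.45*40.078 + 1.45*26.982 + 2.55*28.085 + 8*15.999.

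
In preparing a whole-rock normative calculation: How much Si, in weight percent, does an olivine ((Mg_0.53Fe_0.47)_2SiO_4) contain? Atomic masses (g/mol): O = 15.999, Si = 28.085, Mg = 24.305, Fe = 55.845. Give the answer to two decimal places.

16.49 weight percent

M((Mg_0.53Fe_0.47)_2SiO_4) = 170.339 g/mol.
Si contributes 1 × 28.085 = 28.085 g per mole.
28.085/170.339 = 0.1649 → 16.49%.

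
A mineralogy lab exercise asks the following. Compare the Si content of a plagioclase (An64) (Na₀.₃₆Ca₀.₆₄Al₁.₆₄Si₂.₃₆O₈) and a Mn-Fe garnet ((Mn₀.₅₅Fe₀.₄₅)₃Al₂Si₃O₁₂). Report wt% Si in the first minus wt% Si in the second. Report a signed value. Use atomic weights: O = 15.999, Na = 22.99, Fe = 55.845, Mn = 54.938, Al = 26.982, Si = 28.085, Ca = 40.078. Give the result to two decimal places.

7.35 percentage points

Si in Na₀.₃₆Ca₀.₆₄Al₁.₆₄Si₂.₃₆O₈: molar mass 272.449 g/mol; 2.36×28.085 = 66.281 g → 24.33 wt%.
Si in (Mn₀.₅₅Fe₀.₄₅)₃Al₂Si₃O₁₂: molar mass 496.245 g/mol; 3×28.085 = 84.255 g → 16.98 wt%.
Difference = 24.33 − 16.98 = 7.35 percentage points.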